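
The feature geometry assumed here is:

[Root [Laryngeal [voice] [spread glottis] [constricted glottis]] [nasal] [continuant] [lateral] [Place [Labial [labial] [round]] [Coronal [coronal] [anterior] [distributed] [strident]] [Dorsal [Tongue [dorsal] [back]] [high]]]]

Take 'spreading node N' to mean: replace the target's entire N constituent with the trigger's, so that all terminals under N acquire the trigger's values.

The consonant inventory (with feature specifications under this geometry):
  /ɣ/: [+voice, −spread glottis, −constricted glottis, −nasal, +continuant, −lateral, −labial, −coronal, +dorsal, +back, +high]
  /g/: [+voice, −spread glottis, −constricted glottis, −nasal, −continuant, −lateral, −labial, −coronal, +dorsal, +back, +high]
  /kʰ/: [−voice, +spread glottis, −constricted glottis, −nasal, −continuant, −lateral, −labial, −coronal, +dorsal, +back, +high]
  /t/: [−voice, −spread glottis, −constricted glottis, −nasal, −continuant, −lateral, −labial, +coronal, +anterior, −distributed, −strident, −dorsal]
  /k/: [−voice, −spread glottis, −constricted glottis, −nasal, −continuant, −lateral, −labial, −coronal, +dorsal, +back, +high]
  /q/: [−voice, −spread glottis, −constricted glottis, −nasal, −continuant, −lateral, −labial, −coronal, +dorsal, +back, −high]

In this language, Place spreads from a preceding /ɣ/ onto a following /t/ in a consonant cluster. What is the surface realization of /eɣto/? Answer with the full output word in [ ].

Terminals under Place in this geometry: [labial], [round], [coronal], [anterior], [distributed], [strident], [dorsal], [back], [high].
Spreading Place from /ɣ/ onto /t/ replaces those values with /ɣ/'s: [−labial], [−coronal], [+dorsal], [+back], [+high]. Features outside Place ([voice], [spread glottis], [constricted glottis], …) stay as in /t/.
The resulting bundle matches /k/ in the inventory; substituting it for /t/ gives [eɣko].

[eɣko]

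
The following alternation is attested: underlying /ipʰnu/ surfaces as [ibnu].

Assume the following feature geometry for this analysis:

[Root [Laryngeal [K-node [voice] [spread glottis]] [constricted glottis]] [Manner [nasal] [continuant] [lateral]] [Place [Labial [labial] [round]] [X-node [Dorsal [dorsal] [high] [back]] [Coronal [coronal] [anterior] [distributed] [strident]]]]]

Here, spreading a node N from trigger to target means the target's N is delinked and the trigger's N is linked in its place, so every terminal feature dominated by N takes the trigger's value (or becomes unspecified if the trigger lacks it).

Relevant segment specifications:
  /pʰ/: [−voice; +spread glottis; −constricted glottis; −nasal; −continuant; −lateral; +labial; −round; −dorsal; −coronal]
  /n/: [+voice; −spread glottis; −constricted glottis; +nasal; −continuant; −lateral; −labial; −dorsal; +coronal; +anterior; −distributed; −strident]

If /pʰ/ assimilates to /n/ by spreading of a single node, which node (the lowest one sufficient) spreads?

/pʰ/ and [b] differ in [voice], [spread glottis]; every other specified feature is identical.
In this geometry the lowest node dominating all of them is K-node: every daughter of K-node dominates only a proper subset, so no lower node suffices.
If K-node spreads, every terminal under it takes /n/'s value, producing [b] as observed.
Features on which the two segments disagree outside K-node, such as [nasal], [labial], are unchanged — nothing dominating them spread, and K-node is the minimal sufficient constituent.

K-node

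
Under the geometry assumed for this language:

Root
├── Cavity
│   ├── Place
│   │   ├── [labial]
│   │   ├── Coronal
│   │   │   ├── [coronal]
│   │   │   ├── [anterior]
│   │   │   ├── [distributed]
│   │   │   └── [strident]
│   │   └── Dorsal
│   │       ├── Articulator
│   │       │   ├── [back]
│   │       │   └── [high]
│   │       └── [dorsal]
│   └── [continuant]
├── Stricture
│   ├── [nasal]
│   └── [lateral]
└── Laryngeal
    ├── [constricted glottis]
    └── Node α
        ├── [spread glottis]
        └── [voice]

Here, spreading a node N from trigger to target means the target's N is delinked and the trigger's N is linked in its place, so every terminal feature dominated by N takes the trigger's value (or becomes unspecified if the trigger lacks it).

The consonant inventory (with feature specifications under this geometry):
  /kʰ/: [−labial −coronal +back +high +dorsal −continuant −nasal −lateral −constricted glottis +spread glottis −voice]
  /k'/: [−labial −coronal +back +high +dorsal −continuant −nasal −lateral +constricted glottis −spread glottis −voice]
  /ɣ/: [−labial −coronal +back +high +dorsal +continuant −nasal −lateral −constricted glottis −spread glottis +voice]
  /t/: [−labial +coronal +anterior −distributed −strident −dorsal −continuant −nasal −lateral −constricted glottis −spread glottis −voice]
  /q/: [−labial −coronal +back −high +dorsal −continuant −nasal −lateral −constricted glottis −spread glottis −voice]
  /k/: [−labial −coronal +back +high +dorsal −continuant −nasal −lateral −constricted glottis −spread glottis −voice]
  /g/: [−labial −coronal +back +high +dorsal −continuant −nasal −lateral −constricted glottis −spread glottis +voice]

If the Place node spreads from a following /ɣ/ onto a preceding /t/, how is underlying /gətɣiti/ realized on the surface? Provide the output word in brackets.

The Place node dominates the terminals [labial], [coronal], [anterior], [distributed], [strident], [back], [high], [dorsal].
Spreading Place from /ɣ/ onto /t/ replaces those values with /ɣ/'s: [−labial], [−coronal], [+back], [+high], [+dorsal]. Features outside Place ([continuant], [nasal], [lateral], …) stay as in /t/.
The resulting bundle matches /k/ in the inventory; substituting it for /t/ gives [gəkɣiti].

[gəkɣiti]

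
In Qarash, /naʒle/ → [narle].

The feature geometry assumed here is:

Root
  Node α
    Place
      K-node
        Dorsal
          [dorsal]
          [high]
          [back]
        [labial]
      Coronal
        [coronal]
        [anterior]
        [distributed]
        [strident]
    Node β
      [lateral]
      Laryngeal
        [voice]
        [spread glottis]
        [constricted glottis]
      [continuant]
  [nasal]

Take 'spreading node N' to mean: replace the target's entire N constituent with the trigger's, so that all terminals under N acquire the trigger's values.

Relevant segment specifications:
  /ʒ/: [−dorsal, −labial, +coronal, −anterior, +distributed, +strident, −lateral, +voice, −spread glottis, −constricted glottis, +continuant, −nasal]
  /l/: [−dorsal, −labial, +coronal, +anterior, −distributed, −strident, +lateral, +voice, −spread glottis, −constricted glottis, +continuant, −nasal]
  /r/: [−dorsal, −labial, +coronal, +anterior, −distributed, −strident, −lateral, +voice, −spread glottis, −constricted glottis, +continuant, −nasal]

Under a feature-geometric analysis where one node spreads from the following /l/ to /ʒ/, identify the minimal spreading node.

Comparing /ʒ/ with its surface form [r], the features that change are [anterior], [distributed], [strident].
These terminals are all dominated by Coronal, and no proper subconstituent of Coronal covers them all; Coronal is their lowest common ancestor.
Delinking /ʒ/'s Coronal and associating /l/'s Coronal gives precisely the feature bundle of [r].
[lateral], a feature on which the two segments disagree outside Coronal, is unchanged — nothing dominating it spread, and Coronal is the minimal sufficient constituent.

Coronal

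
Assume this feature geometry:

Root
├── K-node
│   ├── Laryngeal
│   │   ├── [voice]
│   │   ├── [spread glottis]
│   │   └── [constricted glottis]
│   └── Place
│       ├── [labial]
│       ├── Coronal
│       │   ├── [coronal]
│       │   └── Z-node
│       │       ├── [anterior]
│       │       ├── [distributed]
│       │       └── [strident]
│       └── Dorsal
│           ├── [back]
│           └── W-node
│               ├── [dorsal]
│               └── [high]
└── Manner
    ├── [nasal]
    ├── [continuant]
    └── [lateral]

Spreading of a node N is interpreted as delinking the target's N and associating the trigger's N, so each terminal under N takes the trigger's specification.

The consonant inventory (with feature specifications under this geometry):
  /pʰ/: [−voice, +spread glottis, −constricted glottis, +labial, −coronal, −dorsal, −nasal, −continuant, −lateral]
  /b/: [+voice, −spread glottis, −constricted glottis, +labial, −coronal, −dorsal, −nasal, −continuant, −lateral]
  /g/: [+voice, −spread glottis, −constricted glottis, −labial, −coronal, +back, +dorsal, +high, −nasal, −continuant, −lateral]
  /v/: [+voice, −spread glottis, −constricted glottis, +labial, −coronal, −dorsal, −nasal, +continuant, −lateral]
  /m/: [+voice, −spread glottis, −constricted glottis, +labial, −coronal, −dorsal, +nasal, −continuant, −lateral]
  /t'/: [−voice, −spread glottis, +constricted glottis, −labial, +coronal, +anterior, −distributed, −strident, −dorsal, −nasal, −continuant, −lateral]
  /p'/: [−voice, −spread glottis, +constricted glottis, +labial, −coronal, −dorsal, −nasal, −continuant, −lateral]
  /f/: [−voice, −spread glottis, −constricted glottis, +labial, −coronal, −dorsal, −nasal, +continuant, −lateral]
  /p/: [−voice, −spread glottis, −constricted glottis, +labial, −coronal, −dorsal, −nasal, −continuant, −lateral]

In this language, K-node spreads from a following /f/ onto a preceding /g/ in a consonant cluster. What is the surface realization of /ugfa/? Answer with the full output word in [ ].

[upfa]

The K-node node dominates the terminals [voice], [spread glottis], [constricted glottis], [labial], [coronal], [anterior], [distributed], [strident], [back], [dorsal], [high].
After delinking /g/'s K-node and linking /f/'s, the affected terminals become [−voice], [−spread glottis], [−constricted glottis], [+labial], [−coronal], [−dorsal]; [nasal], [continuant], [lateral] (outside K-node) are retained from /g/.
This feature bundle is that of [p], so /ugfa/ surfaces as [upfa].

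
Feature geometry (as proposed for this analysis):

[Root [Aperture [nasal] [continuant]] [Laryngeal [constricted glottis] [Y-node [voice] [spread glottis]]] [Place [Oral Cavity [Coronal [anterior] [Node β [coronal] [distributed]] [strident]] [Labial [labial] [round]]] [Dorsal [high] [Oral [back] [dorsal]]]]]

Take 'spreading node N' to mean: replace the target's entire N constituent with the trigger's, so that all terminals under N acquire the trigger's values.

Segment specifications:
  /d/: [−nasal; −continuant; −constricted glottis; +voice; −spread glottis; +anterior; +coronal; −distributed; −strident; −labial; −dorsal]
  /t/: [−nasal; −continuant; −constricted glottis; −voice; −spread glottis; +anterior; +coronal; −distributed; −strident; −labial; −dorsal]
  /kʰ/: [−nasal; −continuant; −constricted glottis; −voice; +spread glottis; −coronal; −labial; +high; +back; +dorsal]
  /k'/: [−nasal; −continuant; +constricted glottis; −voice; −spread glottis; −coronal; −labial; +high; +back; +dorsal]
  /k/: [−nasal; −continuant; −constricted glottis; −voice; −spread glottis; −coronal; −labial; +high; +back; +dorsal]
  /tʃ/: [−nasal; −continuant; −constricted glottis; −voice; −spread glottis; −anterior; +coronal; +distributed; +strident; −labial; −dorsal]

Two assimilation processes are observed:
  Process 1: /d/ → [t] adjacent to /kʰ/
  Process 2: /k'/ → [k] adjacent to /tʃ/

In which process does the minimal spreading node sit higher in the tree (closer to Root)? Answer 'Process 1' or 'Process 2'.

Process 1: the feature that changes is [voice]; the minimal node is [voice] (depth 3).
Process 2 alters [constricted glottis]; the lowest dominating node is [constricted glottis] (depth 2 from Root).
[constricted glottis] is closer to Root than [voice], so Process 2 spreads the higher node.

Process 2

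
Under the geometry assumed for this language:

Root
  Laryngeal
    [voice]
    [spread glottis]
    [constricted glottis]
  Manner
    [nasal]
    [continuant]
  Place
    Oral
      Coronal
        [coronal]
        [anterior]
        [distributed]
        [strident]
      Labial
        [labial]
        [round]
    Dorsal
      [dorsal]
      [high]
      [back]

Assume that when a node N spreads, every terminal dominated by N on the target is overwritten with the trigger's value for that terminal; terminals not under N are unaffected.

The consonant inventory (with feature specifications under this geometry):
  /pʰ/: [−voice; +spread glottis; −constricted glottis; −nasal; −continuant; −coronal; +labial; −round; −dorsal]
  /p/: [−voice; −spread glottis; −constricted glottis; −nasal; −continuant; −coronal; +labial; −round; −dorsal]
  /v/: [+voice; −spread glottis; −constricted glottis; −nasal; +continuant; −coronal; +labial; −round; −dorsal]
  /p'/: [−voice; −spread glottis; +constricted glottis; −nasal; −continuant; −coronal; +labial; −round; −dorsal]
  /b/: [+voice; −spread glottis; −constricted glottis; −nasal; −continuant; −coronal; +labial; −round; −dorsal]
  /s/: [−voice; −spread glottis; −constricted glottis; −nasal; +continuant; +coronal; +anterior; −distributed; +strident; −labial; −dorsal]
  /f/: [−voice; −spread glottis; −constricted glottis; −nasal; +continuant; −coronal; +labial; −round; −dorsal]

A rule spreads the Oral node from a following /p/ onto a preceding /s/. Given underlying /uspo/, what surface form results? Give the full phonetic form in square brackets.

The Oral node dominates the terminals [coronal], [anterior], [distributed], [strident], [labial], [round].
Spreading Oral from /p/ onto /s/ replaces those values with /p/'s: [−coronal], [+labial], [−round]. Features outside Oral ([voice], [spread glottis], [constricted glottis], …) stay as in /s/.
The resulting bundle matches /f/ in the inventory; substituting it for /s/ gives [ufpo].

[ufpo]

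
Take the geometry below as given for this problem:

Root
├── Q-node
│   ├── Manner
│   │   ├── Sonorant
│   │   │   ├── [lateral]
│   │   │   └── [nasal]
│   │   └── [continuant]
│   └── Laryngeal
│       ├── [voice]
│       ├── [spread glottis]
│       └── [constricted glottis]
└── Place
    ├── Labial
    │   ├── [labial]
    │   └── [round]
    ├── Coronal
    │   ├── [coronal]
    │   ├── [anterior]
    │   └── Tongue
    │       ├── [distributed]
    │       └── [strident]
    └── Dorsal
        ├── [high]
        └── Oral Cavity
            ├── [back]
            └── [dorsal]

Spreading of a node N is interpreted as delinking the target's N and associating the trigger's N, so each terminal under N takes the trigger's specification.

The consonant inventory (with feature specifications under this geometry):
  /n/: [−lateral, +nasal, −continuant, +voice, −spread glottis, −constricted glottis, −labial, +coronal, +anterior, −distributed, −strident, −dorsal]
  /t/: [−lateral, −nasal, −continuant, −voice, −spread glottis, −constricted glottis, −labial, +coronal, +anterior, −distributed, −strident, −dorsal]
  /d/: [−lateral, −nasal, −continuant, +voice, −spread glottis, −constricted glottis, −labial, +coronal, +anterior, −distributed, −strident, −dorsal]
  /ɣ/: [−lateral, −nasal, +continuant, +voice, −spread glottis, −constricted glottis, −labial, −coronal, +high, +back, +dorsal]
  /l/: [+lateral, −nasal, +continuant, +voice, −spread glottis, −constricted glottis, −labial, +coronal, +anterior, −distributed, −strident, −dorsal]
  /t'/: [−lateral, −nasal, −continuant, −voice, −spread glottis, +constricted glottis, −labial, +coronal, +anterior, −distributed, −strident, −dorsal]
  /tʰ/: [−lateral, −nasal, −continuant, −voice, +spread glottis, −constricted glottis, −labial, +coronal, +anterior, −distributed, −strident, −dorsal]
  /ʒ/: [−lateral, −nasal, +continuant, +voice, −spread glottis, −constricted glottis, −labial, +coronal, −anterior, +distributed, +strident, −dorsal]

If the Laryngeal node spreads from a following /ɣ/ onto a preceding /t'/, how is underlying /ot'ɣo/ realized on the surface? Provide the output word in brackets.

Terminals under Laryngeal in this geometry: [voice], [spread glottis], [constricted glottis].
After delinking /t'/'s Laryngeal and linking /ɣ/'s, the affected terminals become [+voice], [−spread glottis], [−constricted glottis]; [lateral], [nasal], [continuant], … (outside Laryngeal) are retained from /t'/.
This feature bundle is that of [d], so /ot'ɣo/ surfaces as [odɣo].

[odɣo]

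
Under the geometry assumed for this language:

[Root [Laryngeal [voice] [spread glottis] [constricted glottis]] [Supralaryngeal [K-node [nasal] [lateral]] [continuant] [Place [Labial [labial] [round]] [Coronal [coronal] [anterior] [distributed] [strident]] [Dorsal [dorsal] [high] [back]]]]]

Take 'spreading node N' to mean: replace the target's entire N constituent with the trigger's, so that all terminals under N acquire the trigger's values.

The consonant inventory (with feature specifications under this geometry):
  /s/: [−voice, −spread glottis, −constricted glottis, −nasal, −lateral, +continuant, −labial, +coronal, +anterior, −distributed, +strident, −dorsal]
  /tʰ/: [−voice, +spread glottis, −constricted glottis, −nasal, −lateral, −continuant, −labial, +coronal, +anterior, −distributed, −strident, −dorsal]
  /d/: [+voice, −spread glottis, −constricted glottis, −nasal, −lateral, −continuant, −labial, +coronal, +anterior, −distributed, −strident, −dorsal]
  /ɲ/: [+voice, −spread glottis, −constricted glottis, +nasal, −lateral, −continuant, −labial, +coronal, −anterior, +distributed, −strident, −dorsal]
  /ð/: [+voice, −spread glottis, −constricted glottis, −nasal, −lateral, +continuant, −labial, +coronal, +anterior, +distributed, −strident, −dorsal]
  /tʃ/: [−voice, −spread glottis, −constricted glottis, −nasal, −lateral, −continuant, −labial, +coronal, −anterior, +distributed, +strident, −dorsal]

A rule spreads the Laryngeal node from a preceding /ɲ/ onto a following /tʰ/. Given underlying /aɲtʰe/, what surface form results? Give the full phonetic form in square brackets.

The Laryngeal node dominates the terminals [voice], [spread glottis], [constricted glottis].
Spreading Laryngeal from /ɲ/ onto /tʰ/ replaces those values with /ɲ/'s: [+voice], [−spread glottis], [−constricted glottis]. Features outside Laryngeal ([nasal], [lateral], [continuant], …) stay as in /tʰ/.
Among the inventory, only /d/ has exactly this specification, giving the surface form [aɲde].

[aɲde]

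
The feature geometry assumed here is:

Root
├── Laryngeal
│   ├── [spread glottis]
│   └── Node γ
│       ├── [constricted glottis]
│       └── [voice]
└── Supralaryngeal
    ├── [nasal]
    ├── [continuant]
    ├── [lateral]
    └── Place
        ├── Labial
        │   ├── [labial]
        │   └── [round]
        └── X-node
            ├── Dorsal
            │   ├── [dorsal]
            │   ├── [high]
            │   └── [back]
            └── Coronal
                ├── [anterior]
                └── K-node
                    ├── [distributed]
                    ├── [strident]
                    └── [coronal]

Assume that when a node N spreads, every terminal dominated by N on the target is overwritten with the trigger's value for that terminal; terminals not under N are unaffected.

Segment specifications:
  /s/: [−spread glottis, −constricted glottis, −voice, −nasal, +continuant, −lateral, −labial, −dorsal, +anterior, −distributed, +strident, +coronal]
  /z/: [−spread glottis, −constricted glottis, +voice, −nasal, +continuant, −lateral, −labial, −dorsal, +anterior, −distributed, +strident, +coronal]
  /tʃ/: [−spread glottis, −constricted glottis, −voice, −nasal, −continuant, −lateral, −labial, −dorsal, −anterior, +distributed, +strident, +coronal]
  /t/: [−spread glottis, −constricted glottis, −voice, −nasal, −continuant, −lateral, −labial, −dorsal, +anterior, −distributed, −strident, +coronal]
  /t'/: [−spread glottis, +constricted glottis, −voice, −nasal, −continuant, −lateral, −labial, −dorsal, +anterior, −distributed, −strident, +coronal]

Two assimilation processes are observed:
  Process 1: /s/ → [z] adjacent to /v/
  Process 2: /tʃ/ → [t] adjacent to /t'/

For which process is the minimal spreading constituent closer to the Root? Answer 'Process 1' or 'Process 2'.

Process 1

In Process 1, [voice] changes, so the minimal spreading node is [voice] at depth 3.
Process 2 alters [anterior], [distributed], [strident]; the lowest common ancestor is Coronal (depth 4 from Root).
[voice] (depth 3) sits above Coronal (depth 4), making Process 1 the one with the higher spreading node.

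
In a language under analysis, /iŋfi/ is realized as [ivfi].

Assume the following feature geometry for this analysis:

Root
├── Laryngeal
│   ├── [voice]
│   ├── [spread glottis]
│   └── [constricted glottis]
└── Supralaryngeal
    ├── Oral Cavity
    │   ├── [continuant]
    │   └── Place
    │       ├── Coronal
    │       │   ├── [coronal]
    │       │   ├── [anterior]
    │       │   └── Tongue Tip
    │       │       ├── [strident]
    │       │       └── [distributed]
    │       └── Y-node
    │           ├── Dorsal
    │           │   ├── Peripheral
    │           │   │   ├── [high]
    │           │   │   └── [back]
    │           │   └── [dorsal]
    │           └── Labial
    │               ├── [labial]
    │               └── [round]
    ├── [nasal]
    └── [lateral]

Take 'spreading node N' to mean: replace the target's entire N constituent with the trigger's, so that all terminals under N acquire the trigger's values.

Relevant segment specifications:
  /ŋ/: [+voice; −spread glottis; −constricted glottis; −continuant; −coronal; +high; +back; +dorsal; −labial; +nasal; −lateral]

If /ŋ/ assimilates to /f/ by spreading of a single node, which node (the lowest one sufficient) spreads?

Supralaryngeal

Feature comparison: [nasal], [continuant], [labial], [round], [dorsal], [high], [back] differ between /ŋ/ and [v]; the remaining terminals match.
The smallest constituent containing every changed terminal is Supralaryngeal — each of its daughters lacks at least one of the affected features.
Spreading Supralaryngeal from /f/ overwrites each of those terminals with /f/'s values, yielding exactly [v].
Since [voice] is preserved even though /f/ disagrees there, no node above Supralaryngeal spread.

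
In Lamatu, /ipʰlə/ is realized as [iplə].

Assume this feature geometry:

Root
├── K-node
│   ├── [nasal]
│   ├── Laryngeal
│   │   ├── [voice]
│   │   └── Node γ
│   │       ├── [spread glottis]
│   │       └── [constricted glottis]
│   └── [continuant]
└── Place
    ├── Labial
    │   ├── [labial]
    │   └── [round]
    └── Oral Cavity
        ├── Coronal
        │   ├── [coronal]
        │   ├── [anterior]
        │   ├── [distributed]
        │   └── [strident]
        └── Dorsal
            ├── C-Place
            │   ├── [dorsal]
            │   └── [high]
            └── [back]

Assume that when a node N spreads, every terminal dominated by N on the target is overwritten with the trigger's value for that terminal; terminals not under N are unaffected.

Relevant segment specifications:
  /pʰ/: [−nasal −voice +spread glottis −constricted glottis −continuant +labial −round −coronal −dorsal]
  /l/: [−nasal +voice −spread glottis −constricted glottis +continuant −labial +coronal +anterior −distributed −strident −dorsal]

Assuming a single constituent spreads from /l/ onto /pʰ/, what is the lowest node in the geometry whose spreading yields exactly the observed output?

[spread glottis]

Feature comparison: [spread glottis] differs between /pʰ/ and [p]; the remaining terminals match.
With a single altered terminal, the smallest constituent that could spread is that terminal — [spread glottis].
Features on which the two segments disagree outside [spread glottis], such as [continuant], [labial], are unchanged — nothing dominating them spread, and [spread glottis] is the minimal sufficient constituent.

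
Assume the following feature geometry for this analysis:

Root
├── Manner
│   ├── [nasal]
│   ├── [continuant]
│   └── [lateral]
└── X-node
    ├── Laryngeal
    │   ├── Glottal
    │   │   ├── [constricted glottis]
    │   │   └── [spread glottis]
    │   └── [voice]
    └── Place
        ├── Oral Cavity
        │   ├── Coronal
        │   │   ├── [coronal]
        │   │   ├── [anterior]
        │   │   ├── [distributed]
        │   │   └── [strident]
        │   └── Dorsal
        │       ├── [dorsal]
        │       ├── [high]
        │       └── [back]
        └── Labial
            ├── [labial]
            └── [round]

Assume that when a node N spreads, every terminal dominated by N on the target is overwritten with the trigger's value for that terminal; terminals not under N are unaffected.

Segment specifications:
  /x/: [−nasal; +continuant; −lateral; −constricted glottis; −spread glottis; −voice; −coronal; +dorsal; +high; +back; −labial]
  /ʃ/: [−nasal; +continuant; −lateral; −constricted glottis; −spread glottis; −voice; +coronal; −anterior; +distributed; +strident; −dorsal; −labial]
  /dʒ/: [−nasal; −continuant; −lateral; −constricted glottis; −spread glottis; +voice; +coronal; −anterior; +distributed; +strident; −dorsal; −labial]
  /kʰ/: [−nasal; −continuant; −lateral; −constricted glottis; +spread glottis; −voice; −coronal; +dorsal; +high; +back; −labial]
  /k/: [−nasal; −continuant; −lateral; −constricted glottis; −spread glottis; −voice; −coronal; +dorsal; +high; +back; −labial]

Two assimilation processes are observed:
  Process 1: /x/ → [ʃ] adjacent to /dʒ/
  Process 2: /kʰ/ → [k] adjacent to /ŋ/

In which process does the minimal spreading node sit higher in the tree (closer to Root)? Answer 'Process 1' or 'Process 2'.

Process 1

Process 1 alters [coronal], [anterior], [distributed], [strident], [dorsal], [high], [back]; the lowest common ancestor is Oral Cavity (depth 3 from Root).
Process 2 alters [spread glottis]; the lowest dominating node is [spread glottis] (depth 4 from Root).
Depth 3 < depth 4; Process 1 involves the structurally higher constituent Oral Cavity.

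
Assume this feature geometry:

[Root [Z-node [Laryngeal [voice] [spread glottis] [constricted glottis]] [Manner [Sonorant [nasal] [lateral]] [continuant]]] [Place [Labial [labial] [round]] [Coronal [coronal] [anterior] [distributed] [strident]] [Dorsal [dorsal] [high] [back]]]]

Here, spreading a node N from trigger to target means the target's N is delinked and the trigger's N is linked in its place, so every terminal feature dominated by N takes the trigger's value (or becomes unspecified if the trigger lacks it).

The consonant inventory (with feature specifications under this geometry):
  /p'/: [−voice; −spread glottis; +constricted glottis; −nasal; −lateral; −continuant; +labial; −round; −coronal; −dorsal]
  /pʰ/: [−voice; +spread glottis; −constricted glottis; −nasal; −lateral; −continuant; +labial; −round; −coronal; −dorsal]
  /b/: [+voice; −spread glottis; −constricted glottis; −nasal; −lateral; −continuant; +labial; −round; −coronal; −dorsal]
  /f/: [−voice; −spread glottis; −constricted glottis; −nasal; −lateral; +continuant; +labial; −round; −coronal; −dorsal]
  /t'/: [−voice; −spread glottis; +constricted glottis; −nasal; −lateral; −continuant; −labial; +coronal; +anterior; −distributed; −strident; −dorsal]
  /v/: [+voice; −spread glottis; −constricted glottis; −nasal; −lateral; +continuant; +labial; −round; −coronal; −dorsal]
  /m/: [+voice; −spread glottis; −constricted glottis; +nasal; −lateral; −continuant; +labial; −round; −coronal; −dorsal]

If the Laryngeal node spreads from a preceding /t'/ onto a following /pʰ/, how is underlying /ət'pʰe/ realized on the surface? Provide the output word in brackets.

[ət'p'e]

The Laryngeal node dominates the terminals [voice], [spread glottis], [constricted glottis].
Spreading Laryngeal from /t'/ onto /pʰ/ replaces those values with /t'/'s: [−voice], [−spread glottis], [+constricted glottis]. Features outside Laryngeal ([nasal], [lateral], [continuant], …) stay as in /pʰ/.
This feature bundle is that of [p'], so /ət'pʰe/ surfaces as [ət'p'e].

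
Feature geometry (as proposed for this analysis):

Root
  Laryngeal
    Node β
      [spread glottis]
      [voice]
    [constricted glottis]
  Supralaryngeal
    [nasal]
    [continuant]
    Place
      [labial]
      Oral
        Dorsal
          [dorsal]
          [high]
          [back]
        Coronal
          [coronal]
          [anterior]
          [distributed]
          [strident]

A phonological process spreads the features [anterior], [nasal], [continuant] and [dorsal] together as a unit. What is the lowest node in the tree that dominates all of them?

[anterior] is immediately dominated by Coronal.
[nasal] is immediately dominated by Supralaryngeal.
[continuant] is immediately dominated by Supralaryngeal.
[dorsal] is immediately dominated by Dorsal.
The lowest node appearing on every path is Supralaryngeal; each proper daughter of Supralaryngeal fails to dominate at least one of the listed features.

Supralaryngeal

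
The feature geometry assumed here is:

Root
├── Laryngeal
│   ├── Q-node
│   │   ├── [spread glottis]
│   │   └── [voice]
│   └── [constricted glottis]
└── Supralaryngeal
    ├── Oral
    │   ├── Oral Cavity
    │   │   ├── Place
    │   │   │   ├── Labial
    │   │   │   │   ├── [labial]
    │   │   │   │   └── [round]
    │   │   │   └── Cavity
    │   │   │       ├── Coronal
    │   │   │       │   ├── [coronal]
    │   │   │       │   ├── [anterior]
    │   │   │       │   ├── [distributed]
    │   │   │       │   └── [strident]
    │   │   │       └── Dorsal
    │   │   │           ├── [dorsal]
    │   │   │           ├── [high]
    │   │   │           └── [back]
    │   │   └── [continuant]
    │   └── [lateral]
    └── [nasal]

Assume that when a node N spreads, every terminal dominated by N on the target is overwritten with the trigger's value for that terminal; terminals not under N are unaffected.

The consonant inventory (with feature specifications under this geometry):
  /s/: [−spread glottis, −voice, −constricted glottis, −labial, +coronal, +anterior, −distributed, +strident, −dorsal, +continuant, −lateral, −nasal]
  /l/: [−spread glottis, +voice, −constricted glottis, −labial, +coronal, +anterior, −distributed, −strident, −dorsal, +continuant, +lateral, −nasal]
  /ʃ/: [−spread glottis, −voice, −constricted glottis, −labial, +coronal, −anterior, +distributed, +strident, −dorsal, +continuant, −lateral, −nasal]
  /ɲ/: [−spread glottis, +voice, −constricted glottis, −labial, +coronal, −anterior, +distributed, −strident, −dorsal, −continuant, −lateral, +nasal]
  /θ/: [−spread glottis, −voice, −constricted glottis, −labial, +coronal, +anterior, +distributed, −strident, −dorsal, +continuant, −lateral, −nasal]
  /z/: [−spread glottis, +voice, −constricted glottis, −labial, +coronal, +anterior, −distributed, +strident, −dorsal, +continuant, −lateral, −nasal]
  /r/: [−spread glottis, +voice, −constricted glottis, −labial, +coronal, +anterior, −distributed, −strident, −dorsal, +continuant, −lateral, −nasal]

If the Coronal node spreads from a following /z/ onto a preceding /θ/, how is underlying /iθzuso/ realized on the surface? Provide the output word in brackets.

Terminals under Coronal in this geometry: [coronal], [anterior], [distributed], [strident].
After delinking /θ/'s Coronal and linking /z/'s, the affected terminals become [+coronal], [+anterior], [−distributed], [+strident]; [spread glottis], [voice], [constricted glottis], … (outside Coronal) are retained from /θ/.
Among the inventory, only /s/ has exactly this specification, giving the surface form [iszuso].

[iszuso]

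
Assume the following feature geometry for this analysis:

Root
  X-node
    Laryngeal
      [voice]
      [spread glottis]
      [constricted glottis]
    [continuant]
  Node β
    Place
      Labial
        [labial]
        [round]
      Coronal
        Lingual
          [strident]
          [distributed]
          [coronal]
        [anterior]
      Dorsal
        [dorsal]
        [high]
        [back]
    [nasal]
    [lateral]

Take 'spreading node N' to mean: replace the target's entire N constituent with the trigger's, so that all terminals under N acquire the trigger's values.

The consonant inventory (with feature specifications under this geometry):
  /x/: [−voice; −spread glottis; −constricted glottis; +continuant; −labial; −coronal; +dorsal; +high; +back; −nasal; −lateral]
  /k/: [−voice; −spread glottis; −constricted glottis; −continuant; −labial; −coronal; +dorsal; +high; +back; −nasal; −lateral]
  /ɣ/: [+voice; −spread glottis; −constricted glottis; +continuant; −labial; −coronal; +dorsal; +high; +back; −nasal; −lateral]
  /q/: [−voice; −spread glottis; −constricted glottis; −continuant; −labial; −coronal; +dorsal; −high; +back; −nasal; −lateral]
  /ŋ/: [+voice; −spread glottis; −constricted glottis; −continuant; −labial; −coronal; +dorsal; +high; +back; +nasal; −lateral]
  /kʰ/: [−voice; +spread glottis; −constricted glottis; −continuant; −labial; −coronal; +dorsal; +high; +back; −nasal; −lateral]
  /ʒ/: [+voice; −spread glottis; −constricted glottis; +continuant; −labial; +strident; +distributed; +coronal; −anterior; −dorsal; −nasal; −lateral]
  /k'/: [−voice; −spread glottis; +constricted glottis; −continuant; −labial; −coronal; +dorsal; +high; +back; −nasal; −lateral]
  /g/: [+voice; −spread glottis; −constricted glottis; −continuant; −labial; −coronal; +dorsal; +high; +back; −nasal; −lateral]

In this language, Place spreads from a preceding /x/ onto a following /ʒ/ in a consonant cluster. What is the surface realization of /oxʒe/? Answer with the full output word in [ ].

[oxɣe]

Terminals under Place in this geometry: [labial], [round], [strident], [distributed], [coronal], [anterior], [dorsal], [high], [back].
The target acquires /x/'s values for everything under Place — [−labial], [−coronal], [+dorsal], [+high], [+back] — while keeping its own [voice], [spread glottis], [constricted glottis], ….
This feature bundle is that of [ɣ], so /oxʒe/ surfaces as [oxɣe].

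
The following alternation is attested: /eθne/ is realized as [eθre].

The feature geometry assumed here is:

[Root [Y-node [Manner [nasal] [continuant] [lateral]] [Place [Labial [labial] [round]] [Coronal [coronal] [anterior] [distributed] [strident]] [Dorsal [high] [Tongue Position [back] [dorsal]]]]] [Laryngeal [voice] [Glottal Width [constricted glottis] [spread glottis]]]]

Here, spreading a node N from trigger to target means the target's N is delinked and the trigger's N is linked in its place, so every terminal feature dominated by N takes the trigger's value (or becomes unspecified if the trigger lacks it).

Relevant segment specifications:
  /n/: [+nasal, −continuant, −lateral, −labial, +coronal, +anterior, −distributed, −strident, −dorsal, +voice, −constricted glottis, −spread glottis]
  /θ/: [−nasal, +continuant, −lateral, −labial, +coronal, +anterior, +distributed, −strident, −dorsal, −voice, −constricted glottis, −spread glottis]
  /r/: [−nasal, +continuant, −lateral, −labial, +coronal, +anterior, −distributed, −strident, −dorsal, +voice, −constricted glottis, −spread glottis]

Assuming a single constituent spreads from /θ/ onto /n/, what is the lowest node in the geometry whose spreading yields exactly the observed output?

/n/ and [r] differ in [nasal], [continuant]; every other specified feature is identical.
These terminals are all dominated by Manner, and no proper subconstituent of Manner covers them all; Manner is their lowest common ancestor.
Delinking /n/'s Manner and associating /θ/'s Manner gives precisely the feature bundle of [r].
[distributed] — on which /θ/ differs from /n/ — is unchanged, so neither Y-node nor anything higher can have spread; the constituent is no larger than Manner.

Manner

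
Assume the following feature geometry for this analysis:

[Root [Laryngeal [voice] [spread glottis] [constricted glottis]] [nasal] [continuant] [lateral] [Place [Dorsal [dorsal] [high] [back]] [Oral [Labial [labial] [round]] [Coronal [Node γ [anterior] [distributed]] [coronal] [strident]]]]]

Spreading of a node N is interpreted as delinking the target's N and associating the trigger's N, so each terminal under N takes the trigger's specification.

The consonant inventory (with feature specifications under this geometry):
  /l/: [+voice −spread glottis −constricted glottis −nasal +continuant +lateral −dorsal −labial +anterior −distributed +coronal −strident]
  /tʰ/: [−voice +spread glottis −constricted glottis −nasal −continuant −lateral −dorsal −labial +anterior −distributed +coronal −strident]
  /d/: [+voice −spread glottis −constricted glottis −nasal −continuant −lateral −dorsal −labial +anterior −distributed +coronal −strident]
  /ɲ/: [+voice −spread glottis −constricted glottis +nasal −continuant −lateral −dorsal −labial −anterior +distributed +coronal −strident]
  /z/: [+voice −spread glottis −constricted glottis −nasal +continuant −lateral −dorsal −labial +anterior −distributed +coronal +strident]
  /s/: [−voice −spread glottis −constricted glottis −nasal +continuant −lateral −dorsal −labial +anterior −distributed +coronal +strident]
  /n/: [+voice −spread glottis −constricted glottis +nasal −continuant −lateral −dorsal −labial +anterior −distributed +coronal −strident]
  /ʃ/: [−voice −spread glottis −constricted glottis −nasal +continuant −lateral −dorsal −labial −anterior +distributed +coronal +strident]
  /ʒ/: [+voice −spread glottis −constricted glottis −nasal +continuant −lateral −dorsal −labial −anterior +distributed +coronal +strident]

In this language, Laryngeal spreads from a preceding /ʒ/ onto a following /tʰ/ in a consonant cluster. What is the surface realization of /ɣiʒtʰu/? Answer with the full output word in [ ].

Terminals under Laryngeal in this geometry: [voice], [spread glottis], [constricted glottis].
Spreading Laryngeal from /ʒ/ onto /tʰ/ replaces those values with /ʒ/'s: [+voice], [−spread glottis], [−constricted glottis]. Features outside Laryngeal ([nasal], [continuant], [lateral], …) stay as in /tʰ/.
Among the inventory, only /d/ has exactly this specification, giving the surface form [ɣiʒdu].

[ɣiʒdu]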